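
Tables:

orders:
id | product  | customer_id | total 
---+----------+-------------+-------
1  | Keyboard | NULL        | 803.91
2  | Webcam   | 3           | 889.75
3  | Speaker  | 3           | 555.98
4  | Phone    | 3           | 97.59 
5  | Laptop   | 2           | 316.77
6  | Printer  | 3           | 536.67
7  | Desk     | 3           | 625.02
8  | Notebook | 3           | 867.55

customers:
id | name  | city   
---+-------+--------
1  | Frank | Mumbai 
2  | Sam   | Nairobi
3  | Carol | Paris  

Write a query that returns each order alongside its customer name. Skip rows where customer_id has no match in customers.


INNER JOIN keeps only orders rows whose customer_id matches an id in customers. Walk through each order:
  - order 1 (Keyboard): customer_id=NULL, no match -> dropped
  - order 2 (Webcam): customer_id=3 -> matches Carol
  - order 3 (Speaker): customer_id=3 -> matches Carol
  - order 4 (Phone): customer_id=3 -> matches Carol
  - order 5 (Laptop): customer_id=2 -> matches Sam
  - order 6 (Printer): customer_id=3 -> matches Carol
  - order 7 (Desk): customer_id=3 -> matches Carol
  - order 8 (Notebook): customer_id=3 -> matches Carol
So 1 of 8 rows is dropped.

SQL:
SELECT a.product, b.name AS customer
FROM orders a
INNER JOIN customers b ON a.customer_id = b.id

Result:
product  | customer
---------+---------
Webcam   | Carol   
Speaker  | Carol   
Phone    | Carol   
Laptop   | Sam     
Printer  | Carol   
Desk     | Carol   
Notebook | Carol   


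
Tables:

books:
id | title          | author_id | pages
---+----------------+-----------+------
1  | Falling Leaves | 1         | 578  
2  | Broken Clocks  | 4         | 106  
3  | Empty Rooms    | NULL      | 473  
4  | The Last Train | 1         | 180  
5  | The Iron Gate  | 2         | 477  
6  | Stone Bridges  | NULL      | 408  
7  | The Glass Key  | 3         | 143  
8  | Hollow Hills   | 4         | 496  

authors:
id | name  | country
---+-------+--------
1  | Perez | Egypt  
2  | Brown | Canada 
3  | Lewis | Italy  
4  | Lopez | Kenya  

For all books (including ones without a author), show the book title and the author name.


LEFT JOIN keeps every row from books (the left table); where author_id has no match in authors, the author columns become NULL. Walk through each book:
  - book 1 (Falling Leaves): author_id=1 -> matches Perez
  - book 2 (Broken Clocks): author_id=4 -> matches Lopez
  - book 3 (Empty Rooms): author_id=NULL, no match -> kept with NULL
  - book 4 (The Last Train): author_id=1 -> matches Perez
  - book 5 (The Iron Gate): author_id=2 -> matches Brown
  - book 6 (Stone Bridges): author_id=NULL, no match -> kept with NULL
  - book 7 (The Glass Key): author_id=3 -> matches Lewis
  - book 8 (Hollow Hills): author_id=4 -> matches Lopez
All 8 rows appear; 2 have NULL author.

SQL:
SELECT a.title, b.name AS author
FROM books a
LEFT JOIN authors b ON a.author_id = b.id

Result:
title          | author
---------------+-------
Falling Leaves | Perez 
Broken Clocks  | Lopez 
Empty Rooms    | NULL  
The Last Train | Perez 
The Iron Gate  | Brown 
Stone Bridges  | NULL  
The Glass Key  | Lewis 
Hollow Hills   | Lopez 


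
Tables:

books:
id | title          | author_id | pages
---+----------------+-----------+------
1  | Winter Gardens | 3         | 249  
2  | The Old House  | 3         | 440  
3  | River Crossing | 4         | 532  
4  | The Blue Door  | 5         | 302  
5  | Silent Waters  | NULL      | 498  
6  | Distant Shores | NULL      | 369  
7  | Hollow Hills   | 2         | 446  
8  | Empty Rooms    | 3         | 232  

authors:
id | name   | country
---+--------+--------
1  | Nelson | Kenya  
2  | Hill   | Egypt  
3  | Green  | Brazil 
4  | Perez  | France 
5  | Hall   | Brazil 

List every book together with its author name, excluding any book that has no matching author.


INNER JOIN keeps only books rows whose author_id matches an id in authors. Walk through each book:
  - book 1 (Winter Gardens): author_id=3 -> matches Green
  - book 2 (The Old House): author_id=3 -> matches Green
  - book 3 (River Crossing): author_id=4 -> matches Perez
  - book 4 (The Blue Door): author_id=5 -> matches Hall
  - book 5 (Silent Waters): author_id=NULL, no match -> dropped
  - book 6 (Distant Shores): author_id=NULL, no match -> dropped
  - book 7 (Hollow Hills): author_id=2 -> matches Hill
  - book 8 (Empty Rooms): author_id=3 -> matches Green
So 2 of 8 rows are dropped.

SQL:
SELECT a.title, b.name AS author
FROM books a
INNER JOIN authors b ON a.author_id = b.id

Result:
title          | author
---------------+-------
Winter Gardens | Green 
The Old House  | Green 
River Crossing | Perez 
The Blue Door  | Hall  
Hollow Hills   | Hill  
Empty Rooms    | Green 


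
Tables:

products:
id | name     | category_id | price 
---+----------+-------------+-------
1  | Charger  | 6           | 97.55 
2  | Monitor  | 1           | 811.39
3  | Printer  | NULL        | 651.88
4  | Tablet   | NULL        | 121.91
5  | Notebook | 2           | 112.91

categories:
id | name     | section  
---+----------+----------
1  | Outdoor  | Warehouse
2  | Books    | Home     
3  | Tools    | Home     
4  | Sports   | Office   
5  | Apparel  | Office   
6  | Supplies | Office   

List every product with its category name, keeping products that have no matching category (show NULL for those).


LEFT JOIN keeps every row from products (the left table); where category_id has no match in categories, the category columns become NULL. Walk through each product:
  - product 1 (Charger): category_id=6 -> matches Supplies
  - product 2 (Monitor): category_id=1 -> matches Outdoor
  - product 3 (Printer): category_id=NULL, no match -> kept with NULL
  - product 4 (Tablet): category_id=NULL, no match -> kept with NULL
  - product 5 (Notebook): category_id=2 -> matches Books
All 5 rows appear; 2 have NULL category.

SQL:
SELECT a.name, b.name AS category
FROM products a
LEFT JOIN categories b ON a.category_id = b.id

Result:
name     | category
---------+---------
Charger  | Supplies
Monitor  | Outdoor 
Printer  | NULL    
Tablet   | NULL    
Notebook | Books   


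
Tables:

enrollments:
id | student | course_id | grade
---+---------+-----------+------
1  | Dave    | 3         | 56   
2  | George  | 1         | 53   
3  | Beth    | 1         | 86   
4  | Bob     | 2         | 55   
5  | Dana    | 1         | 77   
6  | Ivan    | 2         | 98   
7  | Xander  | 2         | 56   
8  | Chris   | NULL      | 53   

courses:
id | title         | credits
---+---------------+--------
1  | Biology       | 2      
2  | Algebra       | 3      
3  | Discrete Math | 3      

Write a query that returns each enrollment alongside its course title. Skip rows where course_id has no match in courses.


INNER JOIN keeps only enrollments rows whose course_id matches an id in courses. Walk through each enrollment:
  - enrollment 1 (Dave): course_id=3 -> matches Discrete Math
  - enrollment 2 (George): course_id=1 -> matches Biology
  - enrollment 3 (Beth): course_id=1 -> matches Biology
  - enrollment 4 (Bob): course_id=2 -> matches Algebra
  - enrollment 5 (Dana): course_id=1 -> matches Biology
  - enrollment 6 (Ivan): course_id=2 -> matches Algebra
  - enrollment 7 (Xander): course_id=2 -> matches Algebra
  - enrollment 8 (Chris): course_id=NULL, no match -> dropped
So 1 of 8 rows is dropped.

SQL:
SELECT a.student, b.title AS course
FROM enrollments a
INNER JOIN courses b ON a.course_id = b.id

Result:
student | course       
--------+--------------
Dave    | Discrete Math
George  | Biology      
Beth    | Biology      
Bob     | Algebra      
Dana    | Biology      
Ivan    | Algebra      
Xander  | Algebra      


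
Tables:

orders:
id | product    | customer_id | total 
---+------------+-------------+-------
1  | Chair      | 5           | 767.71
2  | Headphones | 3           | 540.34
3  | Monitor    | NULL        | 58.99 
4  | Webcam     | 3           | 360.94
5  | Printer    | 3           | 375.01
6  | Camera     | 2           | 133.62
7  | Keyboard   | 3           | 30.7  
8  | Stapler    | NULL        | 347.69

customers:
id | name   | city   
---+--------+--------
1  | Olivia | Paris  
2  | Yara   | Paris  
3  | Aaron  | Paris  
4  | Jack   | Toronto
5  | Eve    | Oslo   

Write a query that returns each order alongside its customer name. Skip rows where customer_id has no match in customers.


INNER JOIN keeps only orders rows whose customer_id matches an id in customers. Walk through each order:
  - order 1 (Chair): customer_id=5 -> matches Eve
  - order 2 (Headphones): customer_id=3 -> matches Aaron
  - order 3 (Monitor): customer_id=NULL, no match -> dropped
  - order 4 (Webcam): customer_id=3 -> matches Aaron
  - order 5 (Printer): customer_id=3 -> matches Aaron
  - order 6 (Camera): customer_id=2 -> matches Yara
  - order 7 (Keyboard): customer_id=3 -> matches Aaron
  - order 8 (Stapler): customer_id=NULL, no match -> dropped
So 2 of 8 rows are dropped.

SQL:
SELECT a.product, b.name AS customer
FROM orders a
INNER JOIN customers b ON a.customer_id = b.id

Result:
product    | customer
-----------+---------
Chair      | Eve     
Headphones | Aaron   
Webcam     | Aaron   
Printer    | Aaron   
Camera     | Yara    
Keyboard   | Aaron   


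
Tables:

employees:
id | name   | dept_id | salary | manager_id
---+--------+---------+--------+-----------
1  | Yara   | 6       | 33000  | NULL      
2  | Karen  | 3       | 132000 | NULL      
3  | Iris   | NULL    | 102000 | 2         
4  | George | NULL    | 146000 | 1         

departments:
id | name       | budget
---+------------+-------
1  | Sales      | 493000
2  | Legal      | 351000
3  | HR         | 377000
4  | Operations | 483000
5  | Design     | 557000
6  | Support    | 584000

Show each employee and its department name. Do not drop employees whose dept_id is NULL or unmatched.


LEFT JOIN keeps every row from employees (the left table); where dept_id has no match in departments, the department columns become NULL. Walk through each employee:
  - employee 1 (Yara): dept_id=6 -> matches Support
  - employee 2 (Karen): dept_id=3 -> matches HR
  - employee 3 (Iris): dept_id=NULL, no match -> kept with NULL
  - employee 4 (George): dept_id=NULL, no match -> kept with NULL
All 4 rows appear; 2 have NULL department.

SQL:
SELECT a.name, b.name AS department
FROM employees a
LEFT JOIN departments b ON a.dept_id = b.id

Result:
name   | department
-------+-----------
Yara   | Support   
Karen  | HR        
Iris   | NULL      
George | NULL      


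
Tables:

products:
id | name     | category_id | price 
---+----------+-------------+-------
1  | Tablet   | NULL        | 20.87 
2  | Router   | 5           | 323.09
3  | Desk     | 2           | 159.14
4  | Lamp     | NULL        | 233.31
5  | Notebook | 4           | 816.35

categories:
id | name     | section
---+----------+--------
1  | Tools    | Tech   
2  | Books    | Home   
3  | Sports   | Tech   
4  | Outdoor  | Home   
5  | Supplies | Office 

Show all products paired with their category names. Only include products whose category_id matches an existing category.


INNER JOIN keeps only products rows whose category_id matches an id in categories. Walk through each product:
  - product 1 (Tablet): category_id=NULL, no match -> dropped
  - product 2 (Router): category_id=5 -> matches Supplies
  - product 3 (Desk): category_id=2 -> matches Books
  - product 4 (Lamp): category_id=NULL, no match -> dropped
  - product 5 (Notebook): category_id=4 -> matches Outdoor
So 2 of 5 rows are dropped.

SQL:
SELECT a.name, b.name AS category
FROM products a
INNER JOIN categories b ON a.category_id = b.id

Result:
name     | category
---------+---------
Router   | Supplies
Desk     | Books   
Notebook | Outdoor 


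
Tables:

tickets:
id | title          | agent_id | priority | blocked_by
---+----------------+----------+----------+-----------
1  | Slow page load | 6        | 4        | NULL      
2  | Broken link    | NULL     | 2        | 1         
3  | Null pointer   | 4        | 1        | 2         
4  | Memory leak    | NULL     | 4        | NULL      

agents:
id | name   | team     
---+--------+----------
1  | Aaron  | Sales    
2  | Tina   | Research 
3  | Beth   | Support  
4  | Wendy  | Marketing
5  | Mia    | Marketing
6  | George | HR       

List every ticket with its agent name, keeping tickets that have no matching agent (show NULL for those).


LEFT JOIN keeps every row from tickets (the left table); where agent_id has no match in agents, the agent columns become NULL. Walk through each ticket:
  - ticket 1 (Slow page load): agent_id=6 -> matches George
  - ticket 2 (Broken link): agent_id=NULL, no match -> kept with NULL
  - ticket 3 (Null pointer): agent_id=4 -> matches Wendy
  - ticket 4 (Memory leak): agent_id=NULL, no match -> kept with NULL
All 4 rows appear; 2 have NULL agent.

SQL:
SELECT a.title, b.name AS agent
FROM tickets a
LEFT JOIN agents b ON a.agent_id = b.id

Result:
title          | agent 
---------------+-------
Slow page load | George
Broken link    | NULL  
Null pointer   | Wendy 
Memory leak    | NULL  


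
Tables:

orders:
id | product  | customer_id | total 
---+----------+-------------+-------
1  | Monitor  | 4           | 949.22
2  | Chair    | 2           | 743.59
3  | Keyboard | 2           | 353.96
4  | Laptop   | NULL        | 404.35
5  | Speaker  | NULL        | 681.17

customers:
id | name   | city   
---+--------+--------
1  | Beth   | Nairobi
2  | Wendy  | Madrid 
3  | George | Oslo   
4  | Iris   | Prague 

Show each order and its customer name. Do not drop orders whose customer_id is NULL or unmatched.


LEFT JOIN keeps every row from orders (the left table); where customer_id has no match in customers, the customer columns become NULL. Walk through each order:
  - order 1 (Monitor): customer_id=4 -> matches Iris
  - order 2 (Chair): customer_id=2 -> matches Wendy
  - order 3 (Keyboard): customer_id=2 -> matches Wendy
  - order 4 (Laptop): customer_id=NULL, no match -> kept with NULL
  - order 5 (Speaker): customer_id=NULL, no match -> kept with NULL
All 5 rows appear; 2 have NULL customer.

SQL:
SELECT a.product, b.name AS customer
FROM orders a
LEFT JOIN customers b ON a.customer_id = b.id

Result:
product  | customer
---------+---------
Monitor  | Iris    
Chair    | Wendy   
Keyboard | Wendy   
Laptop   | NULL    
Speaker  | NULL    


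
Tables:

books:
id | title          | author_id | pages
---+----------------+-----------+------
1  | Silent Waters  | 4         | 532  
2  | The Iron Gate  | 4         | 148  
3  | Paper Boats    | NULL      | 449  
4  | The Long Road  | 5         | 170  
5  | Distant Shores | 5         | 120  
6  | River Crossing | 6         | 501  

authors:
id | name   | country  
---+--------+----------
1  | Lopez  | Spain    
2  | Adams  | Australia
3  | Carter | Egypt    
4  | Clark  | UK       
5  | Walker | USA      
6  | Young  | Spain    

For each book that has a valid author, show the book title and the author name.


INNER JOIN keeps only books rows whose author_id matches an id in authors. Walk through each book:
  - book 1 (Silent Waters): author_id=4 -> matches Clark
  - book 2 (The Iron Gate): author_id=4 -> matches Clark
  - book 3 (Paper Boats): author_id=NULL, no match -> dropped
  - book 4 (The Long Road): author_id=5 -> matches Walker
  - book 5 (Distant Shores): author_id=5 -> matches Walker
  - book 6 (River Crossing): author_id=6 -> matches Young
So 1 of 6 rows is dropped.

SQL:
SELECT a.title, b.name AS author
FROM books a
INNER JOIN authors b ON a.author_id = b.id

Result:
title          | author
---------------+-------
Silent Waters  | Clark 
The Iron Gate  | Clark 
The Long Road  | Walker
Distant Shores | Walker
River Crossing | Young 


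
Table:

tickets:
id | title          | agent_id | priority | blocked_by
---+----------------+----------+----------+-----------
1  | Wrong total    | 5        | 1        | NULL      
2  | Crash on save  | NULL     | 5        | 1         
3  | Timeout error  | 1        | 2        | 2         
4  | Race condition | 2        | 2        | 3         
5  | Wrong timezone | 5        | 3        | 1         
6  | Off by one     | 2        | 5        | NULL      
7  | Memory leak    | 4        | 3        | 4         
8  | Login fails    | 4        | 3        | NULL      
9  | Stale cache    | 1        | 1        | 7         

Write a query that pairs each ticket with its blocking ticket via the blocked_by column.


This is a self-join: tickets is joined to a second copy of itself, matching each row's blocked_by to another row's id. Use LEFT JOIN so rows with blocked_by=NULL are kept.
  - ticket 1 (Wrong total): blocked_by=NULL -> NULL
  - ticket 2 (Crash on save): blocked_by=1 -> Wrong total
  - ticket 3 (Timeout error): blocked_by=2 -> Crash on save
  - ticket 4 (Race condition): blocked_by=3 -> Timeout error
  - ticket 5 (Wrong timezone): blocked_by=1 -> Wrong total
  - ticket 6 (Off by one): blocked_by=NULL -> NULL
  - ticket 7 (Memory leak): blocked_by=4 -> Race condition
  - ticket 8 (Login fails): blocked_by=NULL -> NULL
  - ticket 9 (Stale cache): blocked_by=7 -> Memory leak

SQL:
SELECT a.title AS item, b.title AS blocked_by
FROM tickets a
LEFT JOIN tickets b ON a.blocked_by = b.id

Result:
item           | blocked_by    
---------------+---------------
Wrong total    | NULL          
Crash on save  | Wrong total   
Timeout error  | Crash on save 
Race condition | Timeout error 
Wrong timezone | Wrong total   
Off by one     | NULL          
Memory leak    | Race condition
Login fails    | NULL          
Stale cache    | Memory leak   


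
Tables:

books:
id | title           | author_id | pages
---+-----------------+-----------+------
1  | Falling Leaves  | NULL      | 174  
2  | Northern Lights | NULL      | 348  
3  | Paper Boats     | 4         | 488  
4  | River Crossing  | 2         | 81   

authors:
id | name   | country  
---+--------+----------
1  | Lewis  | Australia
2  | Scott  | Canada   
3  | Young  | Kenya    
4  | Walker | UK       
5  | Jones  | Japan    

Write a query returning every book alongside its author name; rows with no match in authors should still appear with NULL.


LEFT JOIN keeps every row from books (the left table); where author_id has no match in authors, the author columns become NULL. Walk through each book:
  - book 1 (Falling Leaves): author_id=NULL, no match -> kept with NULL
  - book 2 (Northern Lights): author_id=NULL, no match -> kept with NULL
  - book 3 (Paper Boats): author_id=4 -> matches Walker
  - book 4 (River Crossing): author_id=2 -> matches Scott
All 4 rows appear; 2 have NULL author.

SQL:
SELECT a.title, b.name AS author
FROM books a
LEFT JOIN authors b ON a.author_id = b.id

Result:
title           | author
----------------+-------
Falling Leaves  | NULL  
Northern Lights | NULL  
Paper Boats     | Walker
River Crossing  | Scott 


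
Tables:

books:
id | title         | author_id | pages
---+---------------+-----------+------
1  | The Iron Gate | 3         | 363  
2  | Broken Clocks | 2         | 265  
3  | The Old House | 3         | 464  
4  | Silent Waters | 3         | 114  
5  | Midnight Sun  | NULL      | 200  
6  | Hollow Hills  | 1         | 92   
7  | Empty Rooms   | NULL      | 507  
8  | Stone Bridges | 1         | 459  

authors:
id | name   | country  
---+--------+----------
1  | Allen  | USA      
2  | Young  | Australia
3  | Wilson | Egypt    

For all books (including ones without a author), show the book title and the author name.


LEFT JOIN keeps every row from books (the left table); where author_id has no match in authors, the author columns become NULL. Walk through each book:
  - book 1 (The Iron Gate): author_id=3 -> matches Wilson
  - book 2 (Broken Clocks): author_id=2 -> matches Young
  - book 3 (The Old House): author_id=3 -> matches Wilson
  - book 4 (Silent Waters): author_id=3 -> matches Wilson
  - book 5 (Midnight Sun): author_id=NULL, no match -> kept with NULL
  - book 6 (Hollow Hills): author_id=1 -> matches Allen
  - book 7 (Empty Rooms): author_id=NULL, no match -> kept with NULL
  - book 8 (Stone Bridges): author_id=1 -> matches Allen
All 8 rows appear; 2 have NULL author.

SQL:
SELECT a.title, b.name AS author
FROM books a
LEFT JOIN authors b ON a.author_id = b.id

Result:
title         | author
--------------+-------
The Iron Gate | Wilson
Broken Clocks | Young 
The Old House | Wilson
Silent Waters | Wilson
Midnight Sun  | NULL  
Hollow Hills  | Allen 
Empty Rooms   | NULL  
Stone Bridges | Allen 


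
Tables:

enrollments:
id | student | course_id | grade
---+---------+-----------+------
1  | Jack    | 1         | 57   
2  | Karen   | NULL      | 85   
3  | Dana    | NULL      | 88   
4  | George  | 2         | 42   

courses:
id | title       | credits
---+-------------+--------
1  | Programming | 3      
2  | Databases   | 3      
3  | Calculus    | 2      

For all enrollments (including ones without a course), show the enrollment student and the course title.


LEFT JOIN keeps every row from enrollments (the left table); where course_id has no match in courses, the course columns become NULL. Walk through each enrollment:
  - enrollment 1 (Jack): course_id=1 -> matches Programming
  - enrollment 2 (Karen): course_id=NULL, no match -> kept with NULL
  - enrollment 3 (Dana): course_id=NULL, no match -> kept with NULL
  - enrollment 4 (George): course_id=2 -> matches Databases
All 4 rows appear; 2 have NULL course.

SQL:
SELECT a.student, b.title AS course
FROM enrollments a
LEFT JOIN courses b ON a.course_id = b.id

Result:
student | course     
--------+------------
Jack    | Programming
Karen   | NULL       
Dana    | NULL       
George  | Databases  


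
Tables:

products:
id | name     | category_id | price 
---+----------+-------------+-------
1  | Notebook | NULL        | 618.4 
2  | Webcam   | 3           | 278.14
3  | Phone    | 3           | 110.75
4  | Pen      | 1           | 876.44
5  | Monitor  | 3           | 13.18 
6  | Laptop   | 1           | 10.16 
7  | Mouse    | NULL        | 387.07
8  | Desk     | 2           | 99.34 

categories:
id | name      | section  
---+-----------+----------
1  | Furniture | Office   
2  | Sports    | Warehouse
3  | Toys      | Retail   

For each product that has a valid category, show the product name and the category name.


INNER JOIN keeps only products rows whose category_id matches an id in categories. Walk through each product:
  - product 1 (Notebook): category_id=NULL, no match -> dropped
  - product 2 (Webcam): category_id=3 -> matches Toys
  - product 3 (Phone): category_id=3 -> matches Toys
  - product 4 (Pen): category_id=1 -> matches Furniture
  - product 5 (Monitor): category_id=3 -> matches Toys
  - product 6 (Laptop): category_id=1 -> matches Furniture
  - product 7 (Mouse): category_id=NULL, no match -> dropped
  - product 8 (Desk): category_id=2 -> matches Sports
So 2 of 8 rows are dropped.

SQL:
SELECT a.name, b.name AS category
FROM products a
INNER JOIN categories b ON a.category_id = b.id

Result:
name    | category 
--------+----------
Webcam  | Toys     
Phone   | Toys     
Pen     | Furniture
Monitor | Toys     
Laptop  | Furniture
Desk    | Sports   


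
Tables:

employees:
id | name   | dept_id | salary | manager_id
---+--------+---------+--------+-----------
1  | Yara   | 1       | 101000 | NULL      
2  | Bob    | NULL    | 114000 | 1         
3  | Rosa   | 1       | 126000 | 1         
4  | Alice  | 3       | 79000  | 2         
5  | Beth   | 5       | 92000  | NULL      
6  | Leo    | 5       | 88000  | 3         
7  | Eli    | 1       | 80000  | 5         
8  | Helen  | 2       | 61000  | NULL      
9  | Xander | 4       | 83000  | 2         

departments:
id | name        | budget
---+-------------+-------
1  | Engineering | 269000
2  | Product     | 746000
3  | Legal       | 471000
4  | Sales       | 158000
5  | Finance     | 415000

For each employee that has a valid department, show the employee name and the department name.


INNER JOIN keeps only employees rows whose dept_id matches an id in departments. Walk through each employee:
  - employee 1 (Yara): dept_id=1 -> matches Engineering
  - employee 2 (Bob): dept_id=NULL, no match -> dropped
  - employee 3 (Rosa): dept_id=1 -> matches Engineering
  - employee 4 (Alice): dept_id=3 -> matches Legal
  - employee 5 (Beth): dept_id=5 -> matches Finance
  - employee 6 (Leo): dept_id=5 -> matches Finance
  - employee 7 (Eli): dept_id=1 -> matches Engineering
  - employee 8 (Helen): dept_id=2 -> matches Product
  - employee 9 (Xander): dept_id=4 -> matches Sales
So 1 of 9 rows is dropped.

SQL:
SELECT a.name, b.name AS department
FROM employees a
INNER JOIN departments b ON a.dept_id = b.id

Result:
name   | department 
-------+------------
Yara   | Engineering
Rosa   | Engineering
Alice  | Legal      
Beth   | Finance    
Leo    | Finance    
Eli    | Engineering
Helen  | Product    
Xander | Sales      


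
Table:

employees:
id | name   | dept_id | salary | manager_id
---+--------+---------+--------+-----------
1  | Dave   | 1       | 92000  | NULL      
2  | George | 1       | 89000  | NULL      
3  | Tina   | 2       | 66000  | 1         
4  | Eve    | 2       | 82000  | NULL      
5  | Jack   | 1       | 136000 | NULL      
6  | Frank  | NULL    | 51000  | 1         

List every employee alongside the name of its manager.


This is a self-join: employees is joined to a second copy of itself, matching each row's manager_id to another row's id. Use LEFT JOIN so rows with manager_id=NULL are kept.
  - employee 1 (Dave): manager_id=NULL -> NULL
  - employee 2 (George): manager_id=NULL -> NULL
  - employee 3 (Tina): manager_id=1 -> Dave
  - employee 4 (Eve): manager_id=NULL -> NULL
  - employee 5 (Jack): manager_id=NULL -> NULL
  - employee 6 (Frank): manager_id=1 -> Dave

SQL:
SELECT a.name AS item, b.name AS manager
FROM employees a
LEFT JOIN employees b ON a.manager_id = b.id

Result:
item   | manager
-------+--------
Dave   | NULL   
George | NULL   
Tina   | Dave   
Eve    | NULL   
Jack   | NULL   
Frank  | Dave   


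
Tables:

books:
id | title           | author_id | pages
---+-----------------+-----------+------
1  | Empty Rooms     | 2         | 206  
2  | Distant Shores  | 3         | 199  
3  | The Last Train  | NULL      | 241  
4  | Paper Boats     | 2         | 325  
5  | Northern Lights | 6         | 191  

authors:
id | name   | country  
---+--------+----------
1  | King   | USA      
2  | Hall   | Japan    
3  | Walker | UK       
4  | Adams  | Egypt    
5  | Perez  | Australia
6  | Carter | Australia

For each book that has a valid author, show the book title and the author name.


INNER JOIN keeps only books rows whose author_id matches an id in authors. Walk through each book:
  - book 1 (Empty Rooms): author_id=2 -> matches Hall
  - book 2 (Distant Shores): author_id=3 -> matches Walker
  - book 3 (The Last Train): author_id=NULL, no match -> dropped
  - book 4 (Paper Boats): author_id=2 -> matches Hall
  - book 5 (Northern Lights): author_id=6 -> matches Carter
So 1 of 5 rows is dropped.

SQL:
SELECT a.title, b.name AS author
FROM books a
INNER JOIN authors b ON a.author_id = b.id

Result:
title           | author
----------------+-------
Empty Rooms     | Hall  
Distant Shores  | Walker
Paper Boats     | Hall  
Northern Lights | Carter


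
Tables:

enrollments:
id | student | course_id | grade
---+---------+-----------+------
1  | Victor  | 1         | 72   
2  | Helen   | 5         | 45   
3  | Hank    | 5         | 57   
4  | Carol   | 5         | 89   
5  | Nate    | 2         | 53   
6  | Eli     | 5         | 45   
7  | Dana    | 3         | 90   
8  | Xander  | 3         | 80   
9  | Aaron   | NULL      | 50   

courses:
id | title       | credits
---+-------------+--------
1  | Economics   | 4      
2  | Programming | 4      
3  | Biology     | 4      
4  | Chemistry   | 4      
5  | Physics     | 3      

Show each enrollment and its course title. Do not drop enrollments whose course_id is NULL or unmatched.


LEFT JOIN keeps every row from enrollments (the left table); where course_id has no match in courses, the course columns become NULL. Walk through each enrollment:
  - enrollment 1 (Victor): course_id=1 -> matches Economics
  - enrollment 2 (Helen): course_id=5 -> matches Physics
  - enrollment 3 (Hank): course_id=5 -> matches Physics
  - enrollment 4 (Carol): course_id=5 -> matches Physics
  - enrollment 5 (Nate): course_id=2 -> matches Programming
  - enrollment 6 (Eli): course_id=5 -> matches Physics
  - enrollment 7 (Dana): course_id=3 -> matches Biology
  - enrollment 8 (Xander): course_id=3 -> matches Biology
  - enrollment 9 (Aaron): course_id=NULL, no match -> kept with NULL
All 9 rows appear; 1 has NULL course.

SQL:
SELECT a.student, b.title AS course
FROM enrollments a
LEFT JOIN courses b ON a.course_id = b.id

Result:
student | course     
--------+------------
Victor  | Economics  
Helen   | Physics    
Hank    | Physics    
Carol   | Physics    
Nate    | Programming
Eli     | Physics    
Dana    | Biology    
Xander  | Biology    
Aaron   | NULL       


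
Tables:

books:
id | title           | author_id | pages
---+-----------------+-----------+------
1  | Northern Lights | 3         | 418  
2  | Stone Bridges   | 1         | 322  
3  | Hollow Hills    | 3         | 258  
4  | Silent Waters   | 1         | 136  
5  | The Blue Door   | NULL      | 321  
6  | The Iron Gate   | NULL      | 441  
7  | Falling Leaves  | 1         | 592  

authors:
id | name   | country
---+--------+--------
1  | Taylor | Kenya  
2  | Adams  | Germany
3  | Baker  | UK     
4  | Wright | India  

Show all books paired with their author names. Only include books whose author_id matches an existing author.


INNER JOIN keeps only books rows whose author_id matches an id in authors. Walk through each book:
  - book 1 (Northern Lights): author_id=3 -> matches Baker
  - book 2 (Stone Bridges): author_id=1 -> matches Taylor
  - book 3 (Hollow Hills): author_id=3 -> matches Baker
  - book 4 (Silent Waters): author_id=1 -> matches Taylor
  - book 5 (The Blue Door): author_id=NULL, no match -> dropped
  - book 6 (The Iron Gate): author_id=NULL, no match -> dropped
  - book 7 (Falling Leaves): author_id=1 -> matches Taylor
So 2 of 7 rows are dropped.

SQL:
SELECT a.title, b.name AS author
FROM books a
INNER JOIN authors b ON a.author_id = b.id

Result:
title           | author
----------------+-------
Northern Lights | Baker 
Stone Bridges   | Taylor
Hollow Hills    | Baker 
Silent Waters   | Taylor
Falling Leaves  | Taylor


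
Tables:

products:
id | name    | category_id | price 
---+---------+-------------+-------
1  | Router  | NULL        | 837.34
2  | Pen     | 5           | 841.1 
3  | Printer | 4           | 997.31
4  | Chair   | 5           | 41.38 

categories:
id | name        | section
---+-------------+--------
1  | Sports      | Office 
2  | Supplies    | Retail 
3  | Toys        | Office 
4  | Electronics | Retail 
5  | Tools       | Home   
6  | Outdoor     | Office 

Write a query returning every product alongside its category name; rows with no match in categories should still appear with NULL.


LEFT JOIN keeps every row from products (the left table); where category_id has no match in categories, the category columns become NULL. Walk through each product:
  - product 1 (Router): category_id=NULL, no match -> kept with NULL
  - product 2 (Pen): category_id=5 -> matches Tools
  - product 3 (Printer): category_id=4 -> matches Electronics
  - product 4 (Chair): category_id=5 -> matches Tools
All 4 rows appear; 1 has NULL category.

SQL:
SELECT a.name, b.name AS category
FROM products a
LEFT JOIN categories b ON a.category_id = b.id

Result:
name    | category   
--------+------------
Router  | NULL       
Pen     | Tools      
Printer | Electronics
Chair   | Tools      


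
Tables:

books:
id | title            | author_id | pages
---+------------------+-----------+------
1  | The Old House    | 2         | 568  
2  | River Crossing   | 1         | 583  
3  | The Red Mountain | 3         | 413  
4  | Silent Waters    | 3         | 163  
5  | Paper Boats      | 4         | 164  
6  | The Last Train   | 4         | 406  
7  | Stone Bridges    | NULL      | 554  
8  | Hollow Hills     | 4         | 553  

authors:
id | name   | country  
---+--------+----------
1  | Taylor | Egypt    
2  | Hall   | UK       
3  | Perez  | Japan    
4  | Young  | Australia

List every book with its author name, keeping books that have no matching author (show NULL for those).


LEFT JOIN keeps every row from books (the left table); where author_id has no match in authors, the author columns become NULL. Walk through each book:
  - book 1 (The Old House): author_id=2 -> matches Hall
  - book 2 (River Crossing): author_id=1 -> matches Taylor
  - book 3 (The Red Mountain): author_id=3 -> matches Perez
  - book 4 (Silent Waters): author_id=3 -> matches Perez
  - book 5 (Paper Boats): author_id=4 -> matches Young
  - book 6 (The Last Train): author_id=4 -> matches Young
  - book 7 (Stone Bridges): author_id=NULL, no match -> kept with NULL
  - book 8 (Hollow Hills): author_id=4 -> matches Young
All 8 rows appear; 1 has NULL author.

SQL:
SELECT a.title, b.name AS author
FROM books a
LEFT JOIN authors b ON a.author_id = b.id

Result:
title            | author
-----------------+-------
The Old House    | Hall  
River Crossing   | Taylor
The Red Mountain | Perez 
Silent Waters    | Perez 
Paper Boats      | Young 
The Last Train   | Young 
Stone Bridges    | NULL  
Hollow Hills     | Young 


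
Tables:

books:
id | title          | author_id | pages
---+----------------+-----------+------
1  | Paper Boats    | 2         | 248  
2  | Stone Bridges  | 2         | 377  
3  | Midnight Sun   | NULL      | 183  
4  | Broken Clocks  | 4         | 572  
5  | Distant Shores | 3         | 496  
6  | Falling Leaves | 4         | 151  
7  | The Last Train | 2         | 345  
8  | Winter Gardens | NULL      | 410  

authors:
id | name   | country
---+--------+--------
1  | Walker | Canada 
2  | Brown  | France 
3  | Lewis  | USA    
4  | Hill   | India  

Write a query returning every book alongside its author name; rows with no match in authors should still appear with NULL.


LEFT JOIN keeps every row from books (the left table); where author_id has no match in authors, the author columns become NULL. Walk through each book:
  - book 1 (Paper Boats): author_id=2 -> matches Brown
  - book 2 (Stone Bridges): author_id=2 -> matches Brown
  - book 3 (Midnight Sun): author_id=NULL, no match -> kept with NULL
  - book 4 (Broken Clocks): author_id=4 -> matches Hill
  - book 5 (Distant Shores): author_id=3 -> matches Lewis
  - book 6 (Falling Leaves): author_id=4 -> matches Hill
  - book 7 (The Last Train): author_id=2 -> matches Brown
  - book 8 (Winter Gardens): author_id=NULL, no match -> kept with NULL
All 8 rows appear; 2 have NULL author.

SQL:
SELECT a.title, b.name AS author
FROM books a
LEFT JOIN authors b ON a.author_id = b.id

Result:
title          | author
---------------+-------
Paper Boats    | Brown 
Stone Bridges  | Brown 
Midnight Sun   | NULL  
Broken Clocks  | Hill  
Distant Shores | Lewis 
Falling Leaves | Hill  
The Last Train | Brown 
Winter Gardens | NULL  


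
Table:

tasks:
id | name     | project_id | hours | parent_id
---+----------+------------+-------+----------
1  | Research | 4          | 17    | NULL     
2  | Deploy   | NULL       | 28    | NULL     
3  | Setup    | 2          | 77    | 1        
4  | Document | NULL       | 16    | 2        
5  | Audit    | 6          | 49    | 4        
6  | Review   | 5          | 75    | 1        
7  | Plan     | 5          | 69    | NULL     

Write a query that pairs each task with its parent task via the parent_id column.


This is a self-join: tasks is joined to a second copy of itself, matching each row's parent_id to another row's id. Use LEFT JOIN so rows with parent_id=NULL are kept.
  - task 1 (Research): parent_id=NULL -> NULL
  - task 2 (Deploy): parent_id=NULL -> NULL
  - task 3 (Setup): parent_id=1 -> Research
  - task 4 (Document): parent_id=2 -> Deploy
  - task 5 (Audit): parent_id=4 -> Document
  - task 6 (Review): parent_id=1 -> Research
  - task 7 (Plan): parent_id=NULL -> NULL

SQL:
SELECT a.name AS item, b.name AS parent
FROM tasks a
LEFT JOIN tasks b ON a.parent_id = b.id

Result:
item     | parent  
---------+---------
Research | NULL    
Deploy   | NULL    
Setup    | Research
Document | Deploy  
Audit    | Document
Review   | Research
Plan     | NULL    


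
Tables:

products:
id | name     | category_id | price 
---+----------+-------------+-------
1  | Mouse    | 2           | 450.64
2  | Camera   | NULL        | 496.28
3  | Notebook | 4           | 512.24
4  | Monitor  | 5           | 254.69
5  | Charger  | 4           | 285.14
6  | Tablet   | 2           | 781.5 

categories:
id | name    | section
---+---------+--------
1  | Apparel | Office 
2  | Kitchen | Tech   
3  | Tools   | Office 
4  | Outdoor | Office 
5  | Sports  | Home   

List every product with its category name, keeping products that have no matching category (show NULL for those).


LEFT JOIN keeps every row from products (the left table); where category_id has no match in categories, the category columns become NULL. Walk through each product:
  - product 1 (Mouse): category_id=2 -> matches Kitchen
  - product 2 (Camera): category_id=NULL, no match -> kept with NULL
  - product 3 (Notebook): category_id=4 -> matches Outdoor
  - product 4 (Monitor): category_id=5 -> matches Sports
  - product 5 (Charger): category_id=4 -> matches Outdoor
  - product 6 (Tablet): category_id=2 -> matches Kitchen
All 6 rows appear; 1 has NULL category.

SQL:
SELECT a.name, b.name AS category
FROM products a
LEFT JOIN categories b ON a.category_id = b.id

Result:
name     | category
---------+---------
Mouse    | Kitchen 
Camera   | NULL    
Notebook | Outdoor 
Monitor  | Sports  
Charger  | Outdoor 
Tablet   | Kitchen 


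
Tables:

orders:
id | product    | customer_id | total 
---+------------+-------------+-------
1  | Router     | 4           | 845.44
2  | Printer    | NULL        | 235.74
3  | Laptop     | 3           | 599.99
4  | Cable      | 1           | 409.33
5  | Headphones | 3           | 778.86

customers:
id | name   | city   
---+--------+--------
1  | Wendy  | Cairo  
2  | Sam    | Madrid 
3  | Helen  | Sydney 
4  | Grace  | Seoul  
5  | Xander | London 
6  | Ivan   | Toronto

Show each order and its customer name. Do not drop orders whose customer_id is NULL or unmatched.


LEFT JOIN keeps every row from orders (the left table); where customer_id has no match in customers, the customer columns become NULL. Walk through each order:
  - order 1 (Router): customer_id=4 -> matches Grace
  - order 2 (Printer): customer_id=NULL, no match -> kept with NULL
  - order 3 (Laptop): customer_id=3 -> matches Helen
  - order 4 (Cable): customer_id=1 -> matches Wendy
  - order 5 (Headphones): customer_id=3 -> matches Helen
All 5 rows appear; 1 has NULL customer.

SQL:
SELECT a.product, b.name AS customer
FROM orders a
LEFT JOIN customers b ON a.customer_id = b.id

Result:
product    | customer
-----------+---------
Router     | Grace   
Printer    | NULL    
Laptop     | Helen   
Cable      | Wendy   
Headphones | Helen   


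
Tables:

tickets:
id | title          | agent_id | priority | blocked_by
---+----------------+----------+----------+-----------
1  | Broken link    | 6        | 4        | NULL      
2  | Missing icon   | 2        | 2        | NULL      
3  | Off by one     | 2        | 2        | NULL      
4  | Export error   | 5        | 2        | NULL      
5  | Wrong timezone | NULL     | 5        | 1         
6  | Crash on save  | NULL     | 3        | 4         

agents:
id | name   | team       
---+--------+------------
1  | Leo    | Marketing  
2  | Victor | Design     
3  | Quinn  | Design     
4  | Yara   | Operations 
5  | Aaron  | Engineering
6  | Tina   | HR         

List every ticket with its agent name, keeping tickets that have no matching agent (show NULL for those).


LEFT JOIN keeps every row from tickets (the left table); where agent_id has no match in agents, the agent columns become NULL. Walk through each ticket:
  - ticket 1 (Broken link): agent_id=6 -> matches Tina
  - ticket 2 (Missing icon): agent_id=2 -> matches Victor
  - ticket 3 (Off by one): agent_id=2 -> matches Victor
  - ticket 4 (Export error): agent_id=5 -> matches Aaron
  - ticket 5 (Wrong timezone): agent_id=NULL, no match -> kept with NULL
  - ticket 6 (Crash on save): agent_id=NULL, no match -> kept with NULL
All 6 rows appear; 2 have NULL agent.

SQL:
SELECT a.title, b.name AS agent
FROM tickets a
LEFT JOIN agents b ON a.agent_id = b.id

Result:
title          | agent 
---------------+-------
Broken link    | Tina  
Missing icon   | Victor
Off by one     | Victor
Export error   | Aaron 
Wrong timezone | NULL  
Crash on save  | NULL  
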